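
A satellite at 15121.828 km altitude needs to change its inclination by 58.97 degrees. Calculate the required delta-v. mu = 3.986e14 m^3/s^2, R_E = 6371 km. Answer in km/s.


r = 21492.8280 km = 2.1492828e+07 m
V = sqrt(mu/r) = 4306.4744 m/s
di = 58.97 deg = 1.0292 rad
dV = 2*V*sin(di/2) = 2*4306.4744*sin(0.5146103)
dV = 4239.2562 m/s = 4.2393 km/s

4.2393 km/s


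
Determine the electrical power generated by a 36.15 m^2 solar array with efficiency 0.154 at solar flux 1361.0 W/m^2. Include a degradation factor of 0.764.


P = area * eta * S * degradation
P = 36.15 * 0.154 * 1361.0 * 0.764
P = 5788.6928 W

5788.6928 W


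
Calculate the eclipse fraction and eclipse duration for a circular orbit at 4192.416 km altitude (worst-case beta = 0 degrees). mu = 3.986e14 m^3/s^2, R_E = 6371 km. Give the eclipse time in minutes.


r = 10563.4160 km
T = 180.0804 min
Eclipse fraction = arcsin(R_E/r)/pi = arcsin(6371.0000/10563.4160)/pi
= arcsin(0.6031193)/pi = 0.2060757
Eclipse duration = 0.2060757 * 180.0804 = 37.1102 min

37.1102 minutes


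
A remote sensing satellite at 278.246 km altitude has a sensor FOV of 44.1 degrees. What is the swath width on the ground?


FOV = 44.1 deg = 0.7696902 rad
swath = 2 * alt * tan(FOV/2) = 2 * 278.246 * tan(0.3848451)
swath = 2 * 278.246 * 0.4050417
swath = 225.4025 km

225.4025 km


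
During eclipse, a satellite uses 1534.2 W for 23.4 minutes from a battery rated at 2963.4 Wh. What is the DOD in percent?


E_used = P * t / 60 = 1534.2 * 23.4 / 60 = 598.3380 Wh
DOD = E_used / E_total * 100 = 598.3380 / 2963.4 * 100
DOD = 20.1909 %

20.1909 %


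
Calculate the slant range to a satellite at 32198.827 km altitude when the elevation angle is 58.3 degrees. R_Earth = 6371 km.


h = 32198.827 km, el = 58.3 deg
d = -R_E*sin(el) + sqrt((R_E*sin(el))^2 + 2*R_E*h + h^2)
d = -6371.0000*sin(1.0175) + sqrt((6371.0000*0.8508111)^2 + 2*6371.0000*32198.827 + 32198.827^2)
d = 33003.7446 km

33003.7446 km


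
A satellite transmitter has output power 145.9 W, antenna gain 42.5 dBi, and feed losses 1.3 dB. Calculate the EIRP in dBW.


Pt = 145.9 W = 21.6406 dBW
EIRP = Pt_dBW + Gt - losses = 21.6406 + 42.5 - 1.3 = 62.8406 dBW

62.8406 dBW


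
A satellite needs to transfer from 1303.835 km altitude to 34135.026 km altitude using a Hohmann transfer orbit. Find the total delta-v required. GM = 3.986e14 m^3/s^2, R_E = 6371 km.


r1 = 7674.8350 km = 7.674835e+06 m
r2 = 40506.0260 km = 4.0506026e+07 m
dv1 = sqrt(mu/r1)*(sqrt(2*r2/(r1+r2)) - 1) = 2138.1740 m/s
dv2 = sqrt(mu/r2)*(1 - sqrt(2*r1/(r1+r2))) = 1366.3564 m/s
total dv = |dv1| + |dv2| = 2138.1740 + 1366.3564 = 3504.5304 m/s = 3.5045 km/s

3.5045 km/s


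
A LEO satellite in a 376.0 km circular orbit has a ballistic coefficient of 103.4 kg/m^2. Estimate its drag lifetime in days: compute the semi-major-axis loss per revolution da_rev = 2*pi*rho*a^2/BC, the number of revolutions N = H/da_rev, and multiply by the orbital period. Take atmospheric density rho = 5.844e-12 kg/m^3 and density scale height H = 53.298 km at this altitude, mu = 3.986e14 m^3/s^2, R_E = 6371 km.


a = R_E + alt = 6747.0000 km = 6.747e+06 m
da_rev = 2*pi*rho*a^2/BC = 2*pi*5.844e-12*(6.747e+06)^2/103.4 = 16.165568 m per revolution
N = H/da_rev = 53298.0000 m / 16.165568 m = 3297.0077 revolutions
P = 2*pi*sqrt(a^3/mu) = 5515.4034 s
lifetime = N*P = 3297.0077 * 5515.4034 = 1.8184327e+07 s = 210.4668 days

210.4668 days


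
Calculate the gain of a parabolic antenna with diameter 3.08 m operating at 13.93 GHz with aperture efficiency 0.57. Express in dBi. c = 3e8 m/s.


lambda = c/f = 3e8 / 1.393e+10 = 0.02153625 m
G = eta*(pi*D/lambda)^2 = 0.57*(pi*3.08/0.02153625)^2
G = 115063.0171 (linear)
G = 10*log10(115063.0171) = 50.6094 dBi

50.6094 dBi


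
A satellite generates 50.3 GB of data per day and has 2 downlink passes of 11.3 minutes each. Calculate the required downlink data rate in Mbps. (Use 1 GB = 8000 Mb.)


total contact time = 2 * 11.3 * 60 = 1356.0000 s
data = 50.3 GB = 402400.0000 Mb
rate = 402400.0000 / 1356.0000 = 296.7552 Mbps

296.7552 Mbps


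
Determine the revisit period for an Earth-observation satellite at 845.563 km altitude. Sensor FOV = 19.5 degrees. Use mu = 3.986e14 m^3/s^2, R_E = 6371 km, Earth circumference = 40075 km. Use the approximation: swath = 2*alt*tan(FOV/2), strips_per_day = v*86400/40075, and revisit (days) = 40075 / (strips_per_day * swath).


swath = 2*845.563*tan(0.1701696) = 290.5886 km
v = sqrt(mu/r) = 7431.9614 m/s = 7.4320 km/s
strips/day = v*86400/40075 = 7.4320*86400/40075 = 16.0230
coverage/day = strips * swath = 16.0230 * 290.5886 = 4656.0991 km
revisit = 40075 / 4656.0991 = 8.6070 days

8.6070 days


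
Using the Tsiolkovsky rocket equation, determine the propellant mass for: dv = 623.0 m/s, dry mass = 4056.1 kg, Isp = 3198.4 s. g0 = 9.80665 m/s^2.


ve = Isp * g0 = 3198.4 * 9.80665 = 31365.589360 m/s
mass ratio = exp(dv/ve) = exp(623.0/31365.589360) = 1.02006110
m_prop = m_dry * (mr - 1) = 4056.1 * (1.02006110 - 1)
m_prop = 81.3698 kg

81.3698 kg


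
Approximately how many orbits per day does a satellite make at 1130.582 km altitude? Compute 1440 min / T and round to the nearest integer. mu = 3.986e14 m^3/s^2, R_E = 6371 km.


r = 7.501582e+06 m
T = 2*pi*sqrt(r^3/mu) = 6466.0716 s = 107.7679 min
revs/day = 1440 / 107.7679 = 13.3621
Rounded: 13 revolutions per day

13 revolutions per day


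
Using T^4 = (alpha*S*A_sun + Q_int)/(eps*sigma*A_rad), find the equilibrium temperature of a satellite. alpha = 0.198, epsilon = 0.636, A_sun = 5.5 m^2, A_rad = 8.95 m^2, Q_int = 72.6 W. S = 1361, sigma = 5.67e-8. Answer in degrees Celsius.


Numerator = alpha*S*A_sun + Q_int = 0.198*1361*5.5 + 72.6 = 1554.7290 W
Denominator = eps*sigma*A_rad = 0.636*5.67e-8*8.95 = 3.2274774e-07 W/K^4
T^4 = 4.8171646e+09 K^4
T = 263.4498 K = -9.7002 C

-9.7002 degrees Celsius


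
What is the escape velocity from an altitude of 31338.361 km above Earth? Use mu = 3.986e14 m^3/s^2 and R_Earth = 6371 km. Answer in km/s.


r = 6371.0 + 31338.361 = 37709.3610 km = 3.7709361e+07 m
v_esc = sqrt(2*mu/r) = sqrt(2*3.986e14 / 3.7709361e+07)
v_esc = 4597.8951 m/s = 4.5979 km/s

4.5979 km/s


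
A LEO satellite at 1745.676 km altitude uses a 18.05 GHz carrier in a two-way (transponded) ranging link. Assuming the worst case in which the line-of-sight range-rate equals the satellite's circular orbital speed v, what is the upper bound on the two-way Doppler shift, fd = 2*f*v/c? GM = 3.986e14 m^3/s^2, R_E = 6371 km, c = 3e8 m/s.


r = 8.116676e+06 m
v = sqrt(mu/r) = 7007.7652 m/s (worst-case radial velocity)
f = 18.05 GHz = 1.805e+10 Hz
fd = 2*f*v/c = 2*1.805e+10*7007.7652/3.0e+08
fd = 843267.7457 Hz

843267.7457 Hz


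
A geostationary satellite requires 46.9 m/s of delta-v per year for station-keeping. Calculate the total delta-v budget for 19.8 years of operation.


dV = rate * years = 46.9 * 19.8
dV = 928.6200 m/s

928.6200 m/s


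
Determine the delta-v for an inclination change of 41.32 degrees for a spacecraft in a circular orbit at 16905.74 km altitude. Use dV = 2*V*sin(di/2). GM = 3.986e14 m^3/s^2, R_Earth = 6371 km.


r = 23276.7400 km = 2.327674e+07 m
V = sqrt(mu/r) = 4138.1628 m/s
di = 41.32 deg = 0.72117 rad
dV = 2*V*sin(di/2) = 2*4138.1628*sin(0.360585)
dV = 2920.0672 m/s = 2.9201 km/s

2.9201 km/s


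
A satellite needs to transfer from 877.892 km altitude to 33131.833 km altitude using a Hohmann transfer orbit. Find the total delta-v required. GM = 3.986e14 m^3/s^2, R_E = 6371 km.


r1 = 7248.8920 km = 7.248892e+06 m
r2 = 39502.8330 km = 3.9502833e+07 m
dv1 = sqrt(mu/r1)*(sqrt(2*r2/(r1+r2)) - 1) = 2224.3213 m/s
dv2 = sqrt(mu/r2)*(1 - sqrt(2*r1/(r1+r2))) = 1407.6283 m/s
total dv = |dv1| + |dv2| = 2224.3213 + 1407.6283 = 3631.9496 m/s = 3.6319 km/s

3.6319 km/s


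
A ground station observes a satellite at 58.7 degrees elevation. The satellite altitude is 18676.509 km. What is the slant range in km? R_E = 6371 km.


h = 18676.509 km, el = 58.7 deg
d = -R_E*sin(el) + sqrt((R_E*sin(el))^2 + 2*R_E*h + h^2)
d = -6371.0000*sin(1.0245) + sqrt((6371.0000*0.8544588)^2 + 2*6371.0000*18676.509 + 18676.509^2)
d = 19384.1013 km

19384.1013 km


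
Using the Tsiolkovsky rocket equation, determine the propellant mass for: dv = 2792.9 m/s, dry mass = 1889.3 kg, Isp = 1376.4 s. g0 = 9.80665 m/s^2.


ve = Isp * g0 = 1376.4 * 9.80665 = 13497.873060 m/s
mass ratio = exp(dv/ve) = exp(2792.9/13497.873060) = 1.22987690
m_prop = m_dry * (mr - 1) = 1889.3 * (1.22987690 - 1)
m_prop = 434.3064 kg

434.3064 kg


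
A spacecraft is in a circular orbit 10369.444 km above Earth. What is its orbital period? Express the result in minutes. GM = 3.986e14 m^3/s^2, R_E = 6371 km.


r = 16740.4440 km = 1.6740444e+07 m
T = 2*pi*sqrt(r^3/mu) = 2*pi*sqrt(4.6913833e+21 / 3.986e14)
T = 21555.6776 s = 359.2613 min

359.2613 minutes


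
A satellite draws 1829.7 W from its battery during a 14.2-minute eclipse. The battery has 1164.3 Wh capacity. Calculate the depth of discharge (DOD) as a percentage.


E_used = P * t / 60 = 1829.7 * 14.2 / 60 = 433.0290 Wh
DOD = E_used / E_total * 100 = 433.0290 / 1164.3 * 100
DOD = 37.1922 %

37.1922 %


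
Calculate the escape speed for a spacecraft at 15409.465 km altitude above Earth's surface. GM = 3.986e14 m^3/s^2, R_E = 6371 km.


r = 6371.0 + 15409.465 = 21780.4650 km = 2.1780465e+07 m
v_esc = sqrt(2*mu/r) = sqrt(2*3.986e14 / 2.1780465e+07)
v_esc = 6049.9261 m/s = 6.0499 km/s

6.0499 km/s


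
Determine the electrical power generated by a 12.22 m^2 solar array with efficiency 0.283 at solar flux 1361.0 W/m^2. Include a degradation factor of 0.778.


P = area * eta * S * degradation
P = 12.22 * 0.283 * 1361.0 * 0.778
P = 3661.8063 W

3661.8063 W


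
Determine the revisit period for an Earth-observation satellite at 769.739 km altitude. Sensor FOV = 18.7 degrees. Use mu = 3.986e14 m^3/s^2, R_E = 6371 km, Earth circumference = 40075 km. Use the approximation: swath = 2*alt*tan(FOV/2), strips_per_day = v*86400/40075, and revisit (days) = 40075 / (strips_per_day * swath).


swath = 2*769.739*tan(0.1631883) = 253.4789 km
v = sqrt(mu/r) = 7471.3153 m/s = 7.4713 km/s
strips/day = v*86400/40075 = 7.4713*86400/40075 = 16.1078
coverage/day = strips * swath = 16.1078 * 253.4789 = 4082.9967 km
revisit = 40075 / 4082.9967 = 9.8151 days

9.8151 days


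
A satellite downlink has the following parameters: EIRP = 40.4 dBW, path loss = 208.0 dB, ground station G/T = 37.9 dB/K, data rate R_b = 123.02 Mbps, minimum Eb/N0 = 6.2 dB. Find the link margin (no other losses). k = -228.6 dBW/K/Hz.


C/N0 = EIRP - FSPL + G/T - k = 40.4 - 208.0 + 37.9 - (-228.6)
C/N0 = 98.9000 dB-Hz
R_b = 123.02 Mbps = 1.2302e+08 bps -> 10*log10(R_b) = 80.8998 dB-Hz
Eb/N0 = C/N0 - 10*log10(R_b) = 98.9000 - 80.8998 = 18.0002 dB
Margin = Eb/N0 - Eb/N0_req = 18.0002 - 6.2 = 11.8002 dB (link closes)

11.8002 dB


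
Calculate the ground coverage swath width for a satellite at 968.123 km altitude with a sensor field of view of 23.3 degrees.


FOV = 23.3 deg = 0.4066617 rad
swath = 2 * alt * tan(FOV/2) = 2 * 968.123 * tan(0.2033309)
swath = 2 * 968.123 * 0.2061801
swath = 399.2154 km

399.2154 km


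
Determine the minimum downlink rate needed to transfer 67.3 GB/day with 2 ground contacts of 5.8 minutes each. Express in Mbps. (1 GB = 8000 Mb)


total contact time = 2 * 5.8 * 60 = 696.0000 s
data = 67.3 GB = 538400.0000 Mb
rate = 538400.0000 / 696.0000 = 773.5632 Mbps

773.5632 Mbps


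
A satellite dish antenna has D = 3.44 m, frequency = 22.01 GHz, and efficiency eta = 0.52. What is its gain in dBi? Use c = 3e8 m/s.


lambda = c/f = 3e8 / 2.201e+10 = 0.01363017 m
G = eta*(pi*D/lambda)^2 = 0.52*(pi*3.44/0.01363017)^2
G = 326901.9791 (linear)
G = 10*log10(326901.9791) = 55.1442 dBi

55.1442 dBi


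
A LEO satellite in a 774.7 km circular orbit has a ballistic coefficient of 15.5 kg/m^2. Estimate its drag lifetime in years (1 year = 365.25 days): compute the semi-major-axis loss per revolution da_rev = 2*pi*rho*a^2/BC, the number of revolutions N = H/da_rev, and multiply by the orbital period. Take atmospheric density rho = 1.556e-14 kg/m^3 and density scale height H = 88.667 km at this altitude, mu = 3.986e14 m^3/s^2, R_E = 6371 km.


a = R_E + alt = 7145.7000 km = 7.1457e+06 m
da_rev = 2*pi*rho*a^2/BC = 2*pi*1.556e-14*(7.1457e+06)^2/15.5 = 0.322067811 m per revolution
N = H/da_rev = 88667.0000 m / 0.322067811 m = 275305.3769 revolutions
P = 2*pi*sqrt(a^3/mu) = 6011.4382 s
lifetime = N*P = 275305.3769 * 6011.4382 = 1.6549813e+09 s = 19154.8758 days
years = 19154.8758 / 365.25 = 52.4432 years

52.4432 years


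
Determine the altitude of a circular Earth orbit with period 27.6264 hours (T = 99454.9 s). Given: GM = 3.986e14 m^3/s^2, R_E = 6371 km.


T = 99454.9 s
r = (mu*T^2/(4*pi^2))^(1/3) = (3.986e14 * 99454.9^2 / (4*pi^2))^(1/3)
r = 4.6395584e+07 m = 46395.5837 km
alt = r - R_E = 46395.5837 - 6371 = 40024.5837 km

40024.5837 km


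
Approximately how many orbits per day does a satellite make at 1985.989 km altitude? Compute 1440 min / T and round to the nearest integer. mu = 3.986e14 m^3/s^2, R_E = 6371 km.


r = 8.356989e+06 m
T = 2*pi*sqrt(r^3/mu) = 7603.0171 s = 126.7170 min
revs/day = 1440 / 126.7170 = 11.3639
Rounded: 11 revolutions per day

11 revolutions per day


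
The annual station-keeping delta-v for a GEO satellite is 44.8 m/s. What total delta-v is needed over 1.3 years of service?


dV = rate * years = 44.8 * 1.3
dV = 58.2400 m/s

58.2400 m/s


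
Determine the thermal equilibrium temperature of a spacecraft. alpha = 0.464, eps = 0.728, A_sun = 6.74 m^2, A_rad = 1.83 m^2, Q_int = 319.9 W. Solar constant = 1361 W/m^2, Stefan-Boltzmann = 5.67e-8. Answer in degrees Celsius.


Numerator = alpha*S*A_sun + Q_int = 0.464*1361*6.74 + 319.9 = 4576.2370 W
Denominator = eps*sigma*A_rad = 0.728*5.67e-8*1.83 = 7.5538008e-08 W/K^4
T^4 = 6.0581912e+10 K^4
T = 496.1189 K = 222.9689 C

222.9689 degrees Celsius


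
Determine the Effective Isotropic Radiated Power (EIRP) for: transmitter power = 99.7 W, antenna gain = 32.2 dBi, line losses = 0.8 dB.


Pt = 99.7 W = 19.9870 dBW
EIRP = Pt_dBW + Gt - losses = 19.9870 + 32.2 - 0.8 = 51.3870 dBW

51.3870 dBW


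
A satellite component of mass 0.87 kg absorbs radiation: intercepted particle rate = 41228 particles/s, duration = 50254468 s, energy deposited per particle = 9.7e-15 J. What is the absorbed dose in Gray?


Total energy deposited = rate * time * E_per
  = 41228 * 50254468 * 9.7e-15 = 0.02009734 J
Dose = E_total / mass = 0.02009734 / 0.87
Dose = 0.0231004 Gy

0.0231 Gy


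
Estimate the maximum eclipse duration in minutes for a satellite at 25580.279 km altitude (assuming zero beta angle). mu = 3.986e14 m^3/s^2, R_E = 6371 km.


r = 31951.2790 km
T = 947.3105 min
Eclipse fraction = arcsin(R_E/r)/pi = arcsin(6371.0000/31951.2790)/pi
= arcsin(0.1993973)/pi = 0.06389844
Eclipse duration = 0.06389844 * 947.3105 = 60.5317 min

60.5317 minutes


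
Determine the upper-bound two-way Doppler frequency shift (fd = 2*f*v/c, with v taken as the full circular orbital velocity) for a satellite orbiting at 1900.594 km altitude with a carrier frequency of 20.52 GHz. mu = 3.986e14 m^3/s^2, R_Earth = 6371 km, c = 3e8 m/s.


r = 8.271594e+06 m
v = sqrt(mu/r) = 6941.8311 m/s (worst-case radial velocity)
f = 20.52 GHz = 2.052e+10 Hz
fd = 2*f*v/c = 2*2.052e+10*6941.8311/3.0e+08
fd = 949642.4938 Hz

949642.4938 Hz


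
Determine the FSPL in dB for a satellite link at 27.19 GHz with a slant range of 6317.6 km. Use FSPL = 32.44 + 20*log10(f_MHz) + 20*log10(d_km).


f = 27.19 GHz = 27190.0000 MHz
d = 6317.6 km
FSPL = 32.44 + 20*log10(27190.0000) + 20*log10(6317.6)
FSPL = 32.44 + 88.6882 + 76.0110
FSPL = 197.1392 dB

197.1392 dB


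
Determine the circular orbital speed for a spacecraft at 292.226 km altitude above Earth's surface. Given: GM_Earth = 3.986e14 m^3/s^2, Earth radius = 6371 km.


r = R_E + alt = 6371.0 + 292.226 = 6663.2260 km = 6.663226e+06 m
v = sqrt(mu/r) = sqrt(3.986e14 / 6.663226e+06) = 7734.3955 m/s = 7.7344 km/s

7.7344 km/s


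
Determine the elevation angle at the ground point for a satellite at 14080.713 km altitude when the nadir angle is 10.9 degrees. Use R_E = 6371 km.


r = R_E + alt = 20451.7130 km
Law of sines in the satellite / Earth-center / ground-point triangle:
  sin(nadir)/R_E = sin(90 + el)/r  =>  cos(el) = (r/R_E)*sin(nadir)
cos(el) = (20451.7130 / 6371.0000) * sin(10.9 deg) = 0.6070202
el = arccos(0.6070202) = 52.6256 deg
(Earth-central angle = 90 - nadir - el = 26.4744 deg)

52.6256 degrees


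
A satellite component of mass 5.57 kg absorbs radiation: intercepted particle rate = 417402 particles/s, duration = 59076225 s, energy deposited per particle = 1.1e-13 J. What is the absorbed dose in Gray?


Total energy deposited = rate * time * E_per
  = 417402 * 59076225 * 1.1e-13 = 2.7124 J
Dose = E_total / mass = 2.7124 / 5.57
Dose = 0.4869729 Gy

0.4870 Gy


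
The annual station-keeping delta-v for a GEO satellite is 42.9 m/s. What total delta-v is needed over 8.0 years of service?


dV = rate * years = 42.9 * 8.0
dV = 343.2000 m/s

343.2000 m/s


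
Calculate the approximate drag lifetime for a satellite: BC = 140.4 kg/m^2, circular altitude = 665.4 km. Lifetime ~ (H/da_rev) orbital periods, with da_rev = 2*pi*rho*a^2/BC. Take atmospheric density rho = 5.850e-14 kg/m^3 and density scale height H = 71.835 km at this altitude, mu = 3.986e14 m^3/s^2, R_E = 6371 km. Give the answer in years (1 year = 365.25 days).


a = R_E + alt = 7036.4000 km = 7.0364e+06 m
da_rev = 2*pi*rho*a^2/BC = 2*pi*5.850e-14*(7.0364e+06)^2/140.4 = 0.129619298 m per revolution
N = H/da_rev = 71835.0000 m / 0.129619298 m = 554199.8828 revolutions
P = 2*pi*sqrt(a^3/mu) = 5874.0414 s
lifetime = N*P = 554199.8828 * 5874.0414 = 3.255393e+09 s = 37678.1602 days
years = 37678.1602 / 365.25 = 103.1572 years

103.1572 years


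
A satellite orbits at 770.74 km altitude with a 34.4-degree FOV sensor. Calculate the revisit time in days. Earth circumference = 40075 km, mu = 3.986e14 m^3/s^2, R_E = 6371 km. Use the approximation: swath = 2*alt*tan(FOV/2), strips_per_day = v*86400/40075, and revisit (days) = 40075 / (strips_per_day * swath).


swath = 2*770.74*tan(0.3001966) = 477.1678 km
v = sqrt(mu/r) = 7470.7917 m/s = 7.4708 km/s
strips/day = v*86400/40075 = 7.4708*86400/40075 = 16.1067
coverage/day = strips * swath = 16.1067 * 477.1678 = 7685.6029 km
revisit = 40075 / 7685.6029 = 5.2143 days

5.2143 days


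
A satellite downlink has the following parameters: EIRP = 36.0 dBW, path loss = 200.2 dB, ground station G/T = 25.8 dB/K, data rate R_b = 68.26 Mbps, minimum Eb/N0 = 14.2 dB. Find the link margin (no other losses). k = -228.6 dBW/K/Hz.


C/N0 = EIRP - FSPL + G/T - k = 36.0 - 200.2 + 25.8 - (-228.6)
C/N0 = 90.2000 dB-Hz
R_b = 68.26 Mbps = 6.826e+07 bps -> 10*log10(R_b) = 78.3417 dB-Hz
Eb/N0 = C/N0 - 10*log10(R_b) = 90.2000 - 78.3417 = 11.8583 dB
Margin = Eb/N0 - Eb/N0_req = 11.8583 - 14.2 = -2.3417 dB (negative margin: link does not close)

-2.3417 dB


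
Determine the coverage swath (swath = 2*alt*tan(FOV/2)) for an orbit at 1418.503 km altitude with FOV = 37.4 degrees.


FOV = 37.4 deg = 0.6527531 rad
swath = 2 * alt * tan(FOV/2) = 2 * 1418.503 * tan(0.3263766)
swath = 2 * 1418.503 * 0.3384813
swath = 960.2736 km

960.2736 km


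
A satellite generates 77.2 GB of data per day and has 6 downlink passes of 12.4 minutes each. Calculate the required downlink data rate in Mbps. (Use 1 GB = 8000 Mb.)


total contact time = 6 * 12.4 * 60 = 4464.0000 s
data = 77.2 GB = 617600.0000 Mb
rate = 617600.0000 / 4464.0000 = 138.3513 Mbps

138.3513 Mbps


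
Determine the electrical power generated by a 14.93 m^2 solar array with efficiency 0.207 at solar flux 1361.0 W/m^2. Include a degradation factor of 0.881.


P = area * eta * S * degradation
P = 14.93 * 0.207 * 1361.0 * 0.881
P = 3705.6482 W

3705.6482 W


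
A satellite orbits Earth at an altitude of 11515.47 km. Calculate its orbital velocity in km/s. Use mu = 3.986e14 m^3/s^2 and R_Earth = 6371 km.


r = R_E + alt = 6371.0 + 11515.47 = 17886.4700 km = 1.788647e+07 m
v = sqrt(mu/r) = sqrt(3.986e14 / 1.788647e+07) = 4720.6992 m/s = 4.7207 km/s

4.7207 km/s


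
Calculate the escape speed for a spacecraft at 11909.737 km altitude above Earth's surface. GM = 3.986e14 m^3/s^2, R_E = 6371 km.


r = 6371.0 + 11909.737 = 18280.7370 km = 1.8280737e+07 m
v_esc = sqrt(2*mu/r) = sqrt(2*3.986e14 / 1.8280737e+07)
v_esc = 6603.6918 m/s = 6.6037 km/s

6.6037 km/s


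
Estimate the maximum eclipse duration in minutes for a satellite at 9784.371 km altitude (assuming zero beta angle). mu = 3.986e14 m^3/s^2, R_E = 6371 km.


r = 16155.3710 km
T = 340.5927 min
Eclipse fraction = arcsin(R_E/r)/pi = arcsin(6371.0000/16155.3710)/pi
= arcsin(0.394358)/pi = 0.129033
Eclipse duration = 0.129033 * 340.5927 = 43.9477 min

43.9477 minutes


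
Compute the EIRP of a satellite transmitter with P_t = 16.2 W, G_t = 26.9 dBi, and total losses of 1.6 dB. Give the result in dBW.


Pt = 16.2 W = 12.0952 dBW
EIRP = Pt_dBW + Gt - losses = 12.0952 + 26.9 - 1.6 = 37.3952 dBW

37.3952 dBW


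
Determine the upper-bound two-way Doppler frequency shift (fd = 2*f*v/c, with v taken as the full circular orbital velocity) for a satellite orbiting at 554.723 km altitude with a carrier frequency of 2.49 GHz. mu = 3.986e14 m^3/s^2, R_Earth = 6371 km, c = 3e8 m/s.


r = 6.925723e+06 m
v = sqrt(mu/r) = 7586.4061 m/s (worst-case radial velocity)
f = 2.49 GHz = 2.49e+09 Hz
fd = 2*f*v/c = 2*2.49e+09*7586.4061/3.0e+08
fd = 125934.3417 Hz

125934.3417 Hz


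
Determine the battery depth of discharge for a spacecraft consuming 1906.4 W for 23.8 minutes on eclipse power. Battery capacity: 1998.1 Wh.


E_used = P * t / 60 = 1906.4 * 23.8 / 60 = 756.2053 Wh
DOD = E_used / E_total * 100 = 756.2053 / 1998.1 * 100
DOD = 37.8462 %

37.8462 %


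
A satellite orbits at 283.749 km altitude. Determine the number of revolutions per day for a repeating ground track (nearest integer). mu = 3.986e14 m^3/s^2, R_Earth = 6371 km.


r = 6.654749e+06 m
T = 2*pi*sqrt(r^3/mu) = 5402.6737 s = 90.0446 min
revs/day = 1440 / 90.0446 = 15.9921
Rounded: 16 revolutions per day

16 revolutions per day


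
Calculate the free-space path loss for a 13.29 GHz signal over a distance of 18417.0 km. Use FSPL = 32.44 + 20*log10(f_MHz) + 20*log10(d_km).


f = 13.29 GHz = 13290.0000 MHz
d = 18417.0 km
FSPL = 32.44 + 20*log10(13290.0000) + 20*log10(18417.0)
FSPL = 32.44 + 82.4705 + 85.3044
FSPL = 200.2149 dB

200.2149 dB


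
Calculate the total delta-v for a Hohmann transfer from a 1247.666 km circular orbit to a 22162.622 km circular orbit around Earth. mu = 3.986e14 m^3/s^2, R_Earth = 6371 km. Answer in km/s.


r1 = 7618.6660 km = 7.618666e+06 m
r2 = 28533.6220 km = 2.8533622e+07 m
dv1 = sqrt(mu/r1)*(sqrt(2*r2/(r1+r2)) - 1) = 1854.5373 m/s
dv2 = sqrt(mu/r2)*(1 - sqrt(2*r1/(r1+r2))) = 1311.0971 m/s
total dv = |dv1| + |dv2| = 1854.5373 + 1311.0971 = 3165.6344 m/s = 3.1656 km/s

3.1656 km/s


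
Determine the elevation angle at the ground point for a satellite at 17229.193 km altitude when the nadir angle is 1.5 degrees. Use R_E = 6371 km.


r = R_E + alt = 23600.1930 km
Law of sines in the satellite / Earth-center / ground-point triangle:
  sin(nadir)/R_E = sin(90 + el)/r  =>  cos(el) = (r/R_E)*sin(nadir)
cos(el) = (23600.1930 / 6371.0000) * sin(1.5 deg) = 0.09696767
el = arccos(0.09696767) = 84.4354 deg
(Earth-central angle = 90 - nadir - el = 4.0646 deg)

84.4354 degrees


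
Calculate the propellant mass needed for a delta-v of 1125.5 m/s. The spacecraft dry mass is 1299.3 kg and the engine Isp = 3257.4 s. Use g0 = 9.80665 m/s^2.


ve = Isp * g0 = 3257.4 * 9.80665 = 31944.181710 m/s
mass ratio = exp(dv/ve) = exp(1125.5/31944.181710) = 1.03586138
m_prop = m_dry * (mr - 1) = 1299.3 * (1.03586138 - 1)
m_prop = 46.5947 kg

46.5947 kg


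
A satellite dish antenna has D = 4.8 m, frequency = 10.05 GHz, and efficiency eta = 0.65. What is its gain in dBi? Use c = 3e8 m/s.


lambda = c/f = 3e8 / 1.005e+10 = 0.02985075 m
G = eta*(pi*D/lambda)^2 = 0.65*(pi*4.8/0.02985075)^2
G = 165876.6252 (linear)
G = 10*log10(165876.6252) = 52.1979 dBi

52.1979 dBi


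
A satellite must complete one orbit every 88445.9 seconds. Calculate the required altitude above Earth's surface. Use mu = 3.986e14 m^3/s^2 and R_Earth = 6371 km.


T = 88445.9 s
r = (mu*T^2/(4*pi^2))^(1/3) = (3.986e14 * 88445.9^2 / (4*pi^2))^(1/3)
r = 4.2905305e+07 m = 42905.3046 km
alt = r - R_E = 42905.3046 - 6371 = 36534.3046 km

36534.3046 km


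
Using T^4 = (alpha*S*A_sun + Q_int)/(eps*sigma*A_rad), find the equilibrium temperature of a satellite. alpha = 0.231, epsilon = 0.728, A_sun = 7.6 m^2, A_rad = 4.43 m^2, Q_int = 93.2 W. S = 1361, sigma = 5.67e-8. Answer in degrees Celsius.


Numerator = alpha*S*A_sun + Q_int = 0.231*1361*7.6 + 93.2 = 2482.5716 W
Denominator = eps*sigma*A_rad = 0.728*5.67e-8*4.43 = 1.8285977e-07 W/K^4
T^4 = 1.3576369e+10 K^4
T = 341.3469 K = 68.1969 C

68.1969 degrees Celsius


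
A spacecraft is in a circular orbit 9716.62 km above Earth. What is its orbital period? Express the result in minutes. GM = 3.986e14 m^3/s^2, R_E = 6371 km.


r = 16087.6200 km = 1.608762e+07 m
T = 2*pi*sqrt(r^3/mu) = 2*pi*sqrt(4.1636613e+21 / 3.986e14)
T = 20307.1474 s = 338.4525 min

338.4525 minutes


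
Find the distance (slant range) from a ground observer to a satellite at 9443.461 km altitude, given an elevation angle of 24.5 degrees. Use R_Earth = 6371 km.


h = 9443.461 km, el = 24.5 deg
d = -R_E*sin(el) + sqrt((R_E*sin(el))^2 + 2*R_E*h + h^2)
d = -6371.0000*sin(0.4276057) + sqrt((6371.0000*0.4146932)^2 + 2*6371.0000*9443.461 + 9443.461^2)
d = 12071.5122 km

12071.5122 km


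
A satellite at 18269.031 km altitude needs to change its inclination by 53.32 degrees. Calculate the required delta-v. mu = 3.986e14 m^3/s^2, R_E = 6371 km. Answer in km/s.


r = 24640.0310 km = 2.4640031e+07 m
V = sqrt(mu/r) = 4022.0552 m/s
di = 53.32 deg = 0.9306096 rad
dV = 2*V*sin(di/2) = 2*4022.0552*sin(0.4653048)
dV = 3609.3537 m/s = 3.6094 km/s

3.6094 km/s


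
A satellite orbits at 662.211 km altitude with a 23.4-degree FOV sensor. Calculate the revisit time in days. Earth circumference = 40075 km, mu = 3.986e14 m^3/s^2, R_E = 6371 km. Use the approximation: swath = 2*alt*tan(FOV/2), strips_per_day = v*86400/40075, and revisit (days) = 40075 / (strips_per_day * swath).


swath = 2*662.211*tan(0.2042035) = 274.2746 km
v = sqrt(mu/r) = 7528.2117 m/s = 7.5282 km/s
strips/day = v*86400/40075 = 7.5282*86400/40075 = 16.2305
coverage/day = strips * swath = 16.2305 * 274.2746 = 4451.6155 km
revisit = 40075 / 4451.6155 = 9.0023 days

9.0023 days


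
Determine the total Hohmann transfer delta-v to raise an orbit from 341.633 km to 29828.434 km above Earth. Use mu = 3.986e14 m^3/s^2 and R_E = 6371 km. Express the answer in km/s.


r1 = 6712.6330 km = 6.712633e+06 m
r2 = 36199.4340 km = 3.6199434e+07 m
dv1 = sqrt(mu/r1)*(sqrt(2*r2/(r1+r2)) - 1) = 2303.2977 m/s
dv2 = sqrt(mu/r2)*(1 - sqrt(2*r1/(r1+r2))) = 1462.2669 m/s
total dv = |dv1| + |dv2| = 2303.2977 + 1462.2669 = 3765.5646 m/s = 3.7656 km/s

3.7656 km/s


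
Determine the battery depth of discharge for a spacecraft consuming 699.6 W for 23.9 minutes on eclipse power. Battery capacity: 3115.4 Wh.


E_used = P * t / 60 = 699.6 * 23.9 / 60 = 278.6740 Wh
DOD = E_used / E_total * 100 = 278.6740 / 3115.4 * 100
DOD = 8.9450 %

8.9450 %


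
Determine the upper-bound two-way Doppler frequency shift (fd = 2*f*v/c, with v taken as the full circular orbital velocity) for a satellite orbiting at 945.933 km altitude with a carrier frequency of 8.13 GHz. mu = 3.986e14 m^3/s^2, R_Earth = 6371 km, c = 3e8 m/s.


r = 7.316933e+06 m
v = sqrt(mu/r) = 7380.8114 m/s (worst-case radial velocity)
f = 8.13 GHz = 8.13e+09 Hz
fd = 2*f*v/c = 2*8.13e+09*7380.8114/3.0e+08
fd = 400039.9779 Hz

400039.9779 Hz


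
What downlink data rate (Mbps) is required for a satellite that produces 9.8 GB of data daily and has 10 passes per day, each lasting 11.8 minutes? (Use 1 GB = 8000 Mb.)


total contact time = 10 * 11.8 * 60 = 7080.0000 s
data = 9.8 GB = 78400.0000 Mb
rate = 78400.0000 / 7080.0000 = 11.0734 Mbps

11.0734 Mbps


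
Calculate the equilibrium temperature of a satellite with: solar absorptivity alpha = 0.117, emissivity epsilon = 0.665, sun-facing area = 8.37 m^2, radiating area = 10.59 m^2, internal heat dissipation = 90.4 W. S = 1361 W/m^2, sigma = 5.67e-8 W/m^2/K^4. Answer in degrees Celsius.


Numerator = alpha*S*A_sun + Q_int = 0.117*1361*8.37 + 90.4 = 1423.2137 W
Denominator = eps*sigma*A_rad = 0.665*5.67e-8*10.59 = 3.9930124e-07 W/K^4
T^4 = 3.5642606e+09 K^4
T = 244.3388 K = -28.8112 C

-28.8112 degrees Celsius


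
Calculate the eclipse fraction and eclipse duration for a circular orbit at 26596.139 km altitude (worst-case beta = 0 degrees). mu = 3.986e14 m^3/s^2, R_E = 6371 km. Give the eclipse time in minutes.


r = 32967.1390 km
T = 992.8459 min
Eclipse fraction = arcsin(R_E/r)/pi = arcsin(6371.0000/32967.1390)/pi
= arcsin(0.193253)/pi = 0.06190383
Eclipse duration = 0.06190383 * 992.8459 = 61.4610 min

61.4610 minutes


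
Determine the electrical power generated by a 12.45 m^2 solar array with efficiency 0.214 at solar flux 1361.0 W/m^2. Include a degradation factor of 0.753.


P = area * eta * S * degradation
P = 12.45 * 0.214 * 1361.0 * 0.753
P = 2730.4626 W

2730.4626 W


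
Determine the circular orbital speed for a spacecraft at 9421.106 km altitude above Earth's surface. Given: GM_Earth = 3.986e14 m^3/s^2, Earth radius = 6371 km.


r = R_E + alt = 6371.0 + 9421.106 = 15792.1060 km = 1.5792106e+07 m
v = sqrt(mu/r) = sqrt(3.986e14 / 1.5792106e+07) = 5023.9883 m/s = 5.0240 km/s

5.0240 km/s


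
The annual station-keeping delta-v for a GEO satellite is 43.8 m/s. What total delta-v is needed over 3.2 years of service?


dV = rate * years = 43.8 * 3.2
dV = 140.1600 m/s

140.1600 m/s


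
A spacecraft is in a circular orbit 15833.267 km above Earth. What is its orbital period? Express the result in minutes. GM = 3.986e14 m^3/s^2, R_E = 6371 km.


r = 22204.2670 km = 2.2204267e+07 m
T = 2*pi*sqrt(r^3/mu) = 2*pi*sqrt(1.0947358e+22 / 3.986e14)
T = 32928.0401 s = 548.8007 min

548.8007 minutes


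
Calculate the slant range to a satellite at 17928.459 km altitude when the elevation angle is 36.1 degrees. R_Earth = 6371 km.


h = 17928.459 km, el = 36.1 deg
d = -R_E*sin(el) + sqrt((R_E*sin(el))^2 + 2*R_E*h + h^2)
d = -6371.0000*sin(0.6300639) + sqrt((6371.0000*0.5891964)^2 + 2*6371.0000*17928.459 + 17928.459^2)
d = 19994.1743 km

19994.1743 km


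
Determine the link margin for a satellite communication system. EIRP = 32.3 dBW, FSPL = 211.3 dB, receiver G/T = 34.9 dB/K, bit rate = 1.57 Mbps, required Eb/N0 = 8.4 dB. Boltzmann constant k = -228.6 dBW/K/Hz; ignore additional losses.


C/N0 = EIRP - FSPL + G/T - k = 32.3 - 211.3 + 34.9 - (-228.6)
C/N0 = 84.5000 dB-Hz
R_b = 1.57 Mbps = 1.57e+06 bps -> 10*log10(R_b) = 61.9590 dB-Hz
Eb/N0 = C/N0 - 10*log10(R_b) = 84.5000 - 61.9590 = 22.5410 dB
Margin = Eb/N0 - Eb/N0_req = 22.5410 - 8.4 = 14.1410 dB (link closes)

14.1410 dB


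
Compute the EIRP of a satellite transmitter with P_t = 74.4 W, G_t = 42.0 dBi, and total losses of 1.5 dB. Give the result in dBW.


Pt = 74.4 W = 18.7157 dBW
EIRP = Pt_dBW + Gt - losses = 18.7157 + 42.0 - 1.5 = 59.2157 dBW

59.2157 dBW


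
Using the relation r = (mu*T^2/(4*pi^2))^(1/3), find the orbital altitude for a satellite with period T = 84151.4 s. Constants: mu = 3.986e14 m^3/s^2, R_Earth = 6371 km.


T = 84151.4 s
r = (mu*T^2/(4*pi^2))^(1/3) = (3.986e14 * 84151.4^2 / (4*pi^2))^(1/3)
r = 4.1504968e+07 m = 41504.9680 km
alt = r - R_E = 41504.9680 - 6371 = 35133.9680 km

35133.9680 km


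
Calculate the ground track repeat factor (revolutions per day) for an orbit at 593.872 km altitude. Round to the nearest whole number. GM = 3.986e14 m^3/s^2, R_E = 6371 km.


r = 6.964872e+06 m
T = 2*pi*sqrt(r^3/mu) = 5784.7012 s = 96.4117 min
revs/day = 1440 / 96.4117 = 14.9359
Rounded: 15 revolutions per day

15 revolutions per day


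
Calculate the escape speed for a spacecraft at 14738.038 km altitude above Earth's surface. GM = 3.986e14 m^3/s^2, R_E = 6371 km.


r = 6371.0 + 14738.038 = 21109.0380 km = 2.1109038e+07 m
v_esc = sqrt(2*mu/r) = sqrt(2*3.986e14 / 2.1109038e+07)
v_esc = 6145.3896 m/s = 6.1454 km/s

6.1454 km/s


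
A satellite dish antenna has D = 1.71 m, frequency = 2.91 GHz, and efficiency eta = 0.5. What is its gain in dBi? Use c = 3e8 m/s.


lambda = c/f = 3e8 / 2.91e+09 = 0.1030928 m
G = eta*(pi*D/lambda)^2 = 0.5*(pi*1.71/0.1030928)^2
G = 1357.7051 (linear)
G = 10*log10(1357.7051) = 31.3281 dBi

31.3281 dBi


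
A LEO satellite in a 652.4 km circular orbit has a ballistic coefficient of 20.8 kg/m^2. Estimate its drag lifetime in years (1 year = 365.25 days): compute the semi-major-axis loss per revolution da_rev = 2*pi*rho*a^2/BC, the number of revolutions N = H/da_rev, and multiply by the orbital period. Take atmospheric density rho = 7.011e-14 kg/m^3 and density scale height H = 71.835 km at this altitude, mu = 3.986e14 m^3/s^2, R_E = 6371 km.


a = R_E + alt = 7023.4000 km = 7.0234e+06 m
da_rev = 2*pi*rho*a^2/BC = 2*pi*7.011e-14*(7.0234e+06)^2/20.8 = 1.044699 m per revolution
N = H/da_rev = 71835.0000 m / 1.044699 m = 68761.4124 revolutions
P = 2*pi*sqrt(a^3/mu) = 5857.7701 s
lifetime = N*P = 68761.4124 * 5857.7701 = 4.0278855e+08 s = 4661.9045 days
years = 4661.9045 / 365.25 = 12.7636 years

12.7636 years


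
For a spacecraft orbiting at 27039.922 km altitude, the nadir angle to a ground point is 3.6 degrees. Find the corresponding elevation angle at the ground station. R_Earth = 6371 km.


r = R_E + alt = 33410.9220 km
Law of sines in the satellite / Earth-center / ground-point triangle:
  sin(nadir)/R_E = sin(90 + el)/r  =>  cos(el) = (r/R_E)*sin(nadir)
cos(el) = (33410.9220 / 6371.0000) * sin(3.6 deg) = 0.3292873
el = arccos(0.3292873) = 70.7745 deg
(Earth-central angle = 90 - nadir - el = 15.6255 deg)

70.7745 degrees


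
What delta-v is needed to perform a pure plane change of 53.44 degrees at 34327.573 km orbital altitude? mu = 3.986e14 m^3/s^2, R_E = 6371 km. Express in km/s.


r = 40698.5730 km = 4.0698573e+07 m
V = sqrt(mu/r) = 3129.5295 m/s
di = 53.44 deg = 0.932704 rad
dV = 2*V*sin(di/2) = 2*3129.5295*sin(0.466352)
dV = 2814.2659 m/s = 2.8143 km/s

2.8143 km/s


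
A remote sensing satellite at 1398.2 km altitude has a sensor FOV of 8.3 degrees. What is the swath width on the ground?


FOV = 8.3 deg = 0.1448623 rad
swath = 2 * alt * tan(FOV/2) = 2 * 1398.2 * tan(0.07243116)
swath = 2 * 1398.2 * 0.07255809
swath = 202.9015 km

202.9015 km


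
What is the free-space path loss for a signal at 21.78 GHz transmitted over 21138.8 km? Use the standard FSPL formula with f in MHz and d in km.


f = 21.78 GHz = 21780.0000 MHz
d = 21138.8 km
FSPL = 32.44 + 20*log10(21780.0000) + 20*log10(21138.8)
FSPL = 32.44 + 86.7612 + 86.5016
FSPL = 205.7028 dB

205.7028 dB


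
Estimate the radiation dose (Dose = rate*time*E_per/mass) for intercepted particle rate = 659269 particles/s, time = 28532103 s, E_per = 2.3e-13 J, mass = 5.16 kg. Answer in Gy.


Total energy deposited = rate * time * E_per
  = 659269 * 28532103 * 2.3e-13 = 4.3264 J
Dose = E_total / mass = 4.3264 / 5.16
Dose = 0.838445 Gy

0.8384 Gy


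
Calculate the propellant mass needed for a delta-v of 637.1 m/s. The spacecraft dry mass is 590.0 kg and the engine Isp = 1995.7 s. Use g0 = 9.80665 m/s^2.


ve = Isp * g0 = 1995.7 * 9.80665 = 19571.131405 m/s
mass ratio = exp(dv/ve) = exp(637.1/19571.131405) = 1.03308870
m_prop = m_dry * (mr - 1) = 590.0 * (1.03308870 - 1)
m_prop = 19.5223 kg

19.5223 kg


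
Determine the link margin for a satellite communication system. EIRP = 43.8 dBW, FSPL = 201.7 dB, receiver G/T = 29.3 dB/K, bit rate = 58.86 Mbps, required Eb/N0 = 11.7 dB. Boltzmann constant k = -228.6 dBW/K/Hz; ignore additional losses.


C/N0 = EIRP - FSPL + G/T - k = 43.8 - 201.7 + 29.3 - (-228.6)
C/N0 = 100.0000 dB-Hz
R_b = 58.86 Mbps = 5.886e+07 bps -> 10*log10(R_b) = 77.6982 dB-Hz
Eb/N0 = C/N0 - 10*log10(R_b) = 100.0000 - 77.6982 = 22.3018 dB
Margin = Eb/N0 - Eb/N0_req = 22.3018 - 11.7 = 10.6018 dB (link closes)

10.6018 dB


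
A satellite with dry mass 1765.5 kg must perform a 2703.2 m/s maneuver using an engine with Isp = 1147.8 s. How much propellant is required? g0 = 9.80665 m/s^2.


ve = Isp * g0 = 1147.8 * 9.80665 = 11256.072870 m/s
mass ratio = exp(dv/ve) = exp(2703.2/11256.072870) = 1.27144596
m_prop = m_dry * (mr - 1) = 1765.5 * (1.27144596 - 1)
m_prop = 479.2378 kg

479.2378 kg


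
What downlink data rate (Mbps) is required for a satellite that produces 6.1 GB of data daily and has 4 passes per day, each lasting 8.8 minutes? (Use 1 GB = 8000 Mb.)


total contact time = 4 * 8.8 * 60 = 2112.0000 s
data = 6.1 GB = 48800.0000 Mb
rate = 48800.0000 / 2112.0000 = 23.1061 Mbps

23.1061 Mbps


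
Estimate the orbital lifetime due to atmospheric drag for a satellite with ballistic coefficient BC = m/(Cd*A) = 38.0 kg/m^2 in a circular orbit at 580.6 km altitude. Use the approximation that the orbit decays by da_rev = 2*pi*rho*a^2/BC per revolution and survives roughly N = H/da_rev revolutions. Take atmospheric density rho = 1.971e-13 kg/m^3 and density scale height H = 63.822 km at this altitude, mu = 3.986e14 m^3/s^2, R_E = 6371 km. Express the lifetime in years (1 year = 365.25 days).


a = R_E + alt = 6951.6000 km = 6.9516e+06 m
da_rev = 2*pi*rho*a^2/BC = 2*pi*1.971e-13*(6.9516e+06)^2/38.0 = 1.574898 m per revolution
N = H/da_rev = 63822.0000 m / 1.574898 m = 40524.5279 revolutions
P = 2*pi*sqrt(a^3/mu) = 5768.1744 s
lifetime = N*P = 40524.5279 * 5768.1744 = 2.3375254e+08 s = 2705.4693 days
years = 2705.4693 / 365.25 = 7.4072 years

7.4072 years


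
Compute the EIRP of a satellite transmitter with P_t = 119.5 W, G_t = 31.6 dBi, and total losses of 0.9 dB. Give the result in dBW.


Pt = 119.5 W = 20.7737 dBW
EIRP = Pt_dBW + Gt - losses = 20.7737 + 31.6 - 0.9 = 51.4737 dBW

51.4737 dBW


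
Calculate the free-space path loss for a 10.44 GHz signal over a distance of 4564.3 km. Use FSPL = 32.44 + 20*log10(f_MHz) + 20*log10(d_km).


f = 10.44 GHz = 10440.0000 MHz
d = 4564.3 km
FSPL = 32.44 + 20*log10(10440.0000) + 20*log10(4564.3)
FSPL = 32.44 + 80.3740 + 73.1875
FSPL = 186.0015 dB

186.0015 dB


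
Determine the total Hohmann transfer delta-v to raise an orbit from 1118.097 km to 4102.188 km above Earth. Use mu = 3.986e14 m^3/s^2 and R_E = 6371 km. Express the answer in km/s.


r1 = 7489.0970 km = 7.489097e+06 m
r2 = 10473.1880 km = 1.0473188e+07 m
dv1 = sqrt(mu/r1)*(sqrt(2*r2/(r1+r2)) - 1) = 582.7296 m/s
dv2 = sqrt(mu/r2)*(1 - sqrt(2*r1/(r1+r2))) = 535.7071 m/s
total dv = |dv1| + |dv2| = 582.7296 + 535.7071 = 1118.4367 m/s = 1.1184 km/s

1.1184 km/s


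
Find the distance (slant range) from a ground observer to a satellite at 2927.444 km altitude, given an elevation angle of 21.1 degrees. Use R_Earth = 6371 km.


h = 2927.444 km, el = 21.1 deg
d = -R_E*sin(el) + sqrt((R_E*sin(el))^2 + 2*R_E*h + h^2)
d = -6371.0000*sin(0.3682645) + sqrt((6371.0000*0.3599968)^2 + 2*6371.0000*2927.444 + 2927.444^2)
d = 4857.1067 km

4857.1067 km


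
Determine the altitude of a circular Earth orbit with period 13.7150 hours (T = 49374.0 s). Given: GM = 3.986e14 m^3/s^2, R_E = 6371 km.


T = 49374.0 s
r = (mu*T^2/(4*pi^2))^(1/3) = (3.986e14 * 49374.0^2 / (4*pi^2))^(1/3)
r = 2.9088728e+07 m = 29088.7278 km
alt = r - R_E = 29088.7278 - 6371 = 22717.7278 km

22717.7278 km


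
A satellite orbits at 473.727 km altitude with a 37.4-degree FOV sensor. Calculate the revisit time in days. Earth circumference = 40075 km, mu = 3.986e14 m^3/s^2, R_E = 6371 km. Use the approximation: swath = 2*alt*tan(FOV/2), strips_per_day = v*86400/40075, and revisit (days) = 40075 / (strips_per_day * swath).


swath = 2*473.727*tan(0.3263766) = 320.6955 km
v = sqrt(mu/r) = 7631.1604 m/s = 7.6312 km/s
strips/day = v*86400/40075 = 7.6312*86400/40075 = 16.4525
coverage/day = strips * swath = 16.4525 * 320.6955 = 5276.2290 km
revisit = 40075 / 5276.2290 = 7.5954 days

7.5954 days
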